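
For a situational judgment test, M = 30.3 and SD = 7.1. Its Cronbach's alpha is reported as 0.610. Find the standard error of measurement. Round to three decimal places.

4.434

SEM = SD · √(1 − ρ) = 7.1 × √0.390 = 7.1 × 0.6245 = 4.4339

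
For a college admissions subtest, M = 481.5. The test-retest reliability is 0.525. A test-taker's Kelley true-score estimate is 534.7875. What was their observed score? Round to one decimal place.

583.0

T̂ = ρX + (1 − ρ)μ  ⇒  X = (T̂ − (1 − ρ)μ) / ρ
X = (534.7875 − 0.475 × 481.5) / 0.525 = (534.7875 − 228.7125) / 0.525 = 306.0750 / 0.525 = 583.000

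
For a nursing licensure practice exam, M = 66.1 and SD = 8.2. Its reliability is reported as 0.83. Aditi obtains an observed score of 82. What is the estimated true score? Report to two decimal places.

79.30

Regress the observed score toward the mean by the unreliability: T̂ = 0.83·82 + 0.17·66.1 = 68.06 + 11.237 = 79.297.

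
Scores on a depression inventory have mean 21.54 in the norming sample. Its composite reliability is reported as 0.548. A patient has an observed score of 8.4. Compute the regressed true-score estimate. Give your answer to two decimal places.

T̂ = ρX + (1 − ρ)μ
  = 0.548 × 8.4 + 0.452 × 21.54
  = 4.6032 + 9.73608
  = 14.339
  ≈ 14.34

14.34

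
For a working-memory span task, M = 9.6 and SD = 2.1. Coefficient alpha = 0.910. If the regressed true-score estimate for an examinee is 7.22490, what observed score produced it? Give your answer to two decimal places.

6.99

T̂ = ρX + (1 − ρ)μ  ⇒  X = (T̂ − (1 − ρ)μ) / ρ
X = (7.22490 − 0.090 × 9.6) / 0.910 = (7.22490 − 0.8640) / 0.910 = 6.36090 / 0.910 = 6.9900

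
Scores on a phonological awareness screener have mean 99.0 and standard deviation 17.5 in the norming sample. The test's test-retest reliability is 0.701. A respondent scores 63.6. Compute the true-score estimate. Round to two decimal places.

74.18

T̂ = 0.701(63.6) + 0.299(99.0) = 44.5836 + 29.6010 = 74.185 → 74.18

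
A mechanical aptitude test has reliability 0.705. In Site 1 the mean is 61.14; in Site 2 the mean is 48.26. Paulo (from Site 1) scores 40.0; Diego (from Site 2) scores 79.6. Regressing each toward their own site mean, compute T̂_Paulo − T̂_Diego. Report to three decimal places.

-24.118

T̂_Paulo = 0.705(40.0) + 0.295(61.14) = 46.23630
T̂_Diego = 0.705(79.6) + 0.295(48.26) = 70.35470
Difference = 46.23630 − 70.35470 = -24.11840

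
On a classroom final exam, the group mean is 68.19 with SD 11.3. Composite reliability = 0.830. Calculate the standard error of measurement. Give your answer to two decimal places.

4.66

SEM = SD · √(1 − ρ) = 11.3 × √0.170 = 11.3 × 0.4123 = 4.659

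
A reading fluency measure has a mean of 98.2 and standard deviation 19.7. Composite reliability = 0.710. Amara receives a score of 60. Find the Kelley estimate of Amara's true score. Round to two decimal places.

71.08

T̂ = ρX + (1 − ρ)μ
  = 0.710 × 60 + 0.290 × 98.2
  = 42.600 + 28.4780
  = 71.078
  ≈ 71.08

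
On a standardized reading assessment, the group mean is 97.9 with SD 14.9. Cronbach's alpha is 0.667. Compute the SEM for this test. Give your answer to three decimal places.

8.598

SEM = SD · √(1 − ρ) = 14.9 × √0.333 = 14.9 × 0.5771 = 8.5982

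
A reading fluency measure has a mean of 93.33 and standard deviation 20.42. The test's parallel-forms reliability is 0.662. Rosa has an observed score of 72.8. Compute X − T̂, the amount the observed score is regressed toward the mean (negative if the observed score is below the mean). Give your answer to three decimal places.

-6.939

Weight the observed score by reliability and the mean by (1 − reliability): T̂ = 0.662·72.8 + 0.338·93.33 = 48.1936 + 31.54554 = 79.73914.
X − T̂ = 72.8 − 79.7391 = -6.9391 → -6.939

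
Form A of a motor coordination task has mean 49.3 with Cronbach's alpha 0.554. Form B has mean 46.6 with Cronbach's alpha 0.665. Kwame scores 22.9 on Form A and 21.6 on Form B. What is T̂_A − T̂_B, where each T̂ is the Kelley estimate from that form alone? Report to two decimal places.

4.70

T̂_A = 0.554(22.9) + 0.446(49.3) = 34.6744
T̂_B = 0.665(21.6) + 0.335(46.6) = 29.9750
T̂_A − T̂_B = 4.6994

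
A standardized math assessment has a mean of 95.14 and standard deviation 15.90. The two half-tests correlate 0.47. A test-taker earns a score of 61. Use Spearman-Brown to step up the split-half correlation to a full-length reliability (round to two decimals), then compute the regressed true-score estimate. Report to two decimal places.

73.29

Spearman-Brown: ρ = 2r/(1 + r) = 2(0.47)/(1 + 0.47) = 0.940/1.47 = 0.6395 → 0.64
Regress the observed score toward the mean by the unreliability: T̂ = 0.64·61 + 0.36·95.14 = 39.04 + 34.2504 = 73.290.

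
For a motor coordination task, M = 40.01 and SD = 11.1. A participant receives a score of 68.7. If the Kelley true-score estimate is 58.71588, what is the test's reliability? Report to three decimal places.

0.652

T̂ = ρX + (1 − ρ)μ  ⇒  T̂ − μ = ρ(X − μ)
ρ = (T̂ − μ)/(X − μ) = (58.71588 − 40.01) / (68.7 − 40.01) = 18.70588 / 28.69 = 0.65200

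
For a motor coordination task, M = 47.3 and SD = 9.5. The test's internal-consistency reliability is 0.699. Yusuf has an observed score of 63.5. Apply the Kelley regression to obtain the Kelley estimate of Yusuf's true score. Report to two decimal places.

T̂ = ρX + (1 − ρ)μ
  = 0.699 × 63.5 + 0.301 × 47.3
  = 44.3865 + 14.2373
  = 58.624
  ≈ 58.62

58.62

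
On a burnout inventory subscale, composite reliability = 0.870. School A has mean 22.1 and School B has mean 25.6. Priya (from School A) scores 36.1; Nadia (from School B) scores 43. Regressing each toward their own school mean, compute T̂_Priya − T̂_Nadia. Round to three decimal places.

T̂_Priya = 0.870(36.1) + 0.130(22.1) = 34.28000
T̂_Nadia = 0.870(43) + 0.130(25.6) = 40.73800
Difference = 34.28000 − 40.73800 = -6.45800

-6.458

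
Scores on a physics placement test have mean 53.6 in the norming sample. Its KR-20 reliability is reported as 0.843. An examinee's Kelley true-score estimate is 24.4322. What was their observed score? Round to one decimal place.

19.0

T̂ = ρX + (1 − ρ)μ  ⇒  X = (T̂ − (1 − ρ)μ) / ρ
X = (24.4322 − 0.157 × 53.6) / 0.843 = (24.4322 − 8.4152) / 0.843 = 16.0170 / 0.843 = 19.000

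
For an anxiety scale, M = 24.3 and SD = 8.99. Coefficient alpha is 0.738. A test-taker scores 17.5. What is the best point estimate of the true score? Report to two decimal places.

Kelley's formula gives T̂ = 0.738·17.5 + 0.262·24.3 = 12.9150 + 6.3666 = 19.282.

19.28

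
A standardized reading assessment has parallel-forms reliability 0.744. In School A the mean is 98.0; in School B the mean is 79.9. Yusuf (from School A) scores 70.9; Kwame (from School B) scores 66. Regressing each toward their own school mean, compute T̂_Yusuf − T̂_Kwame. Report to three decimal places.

T̂_Yusuf = 0.744(70.9) + 0.256(98.0) = 77.83760
T̂_Kwame = 0.744(66) + 0.256(79.9) = 69.55840
Difference = 77.83760 − 69.55840 = 8.27920

8.279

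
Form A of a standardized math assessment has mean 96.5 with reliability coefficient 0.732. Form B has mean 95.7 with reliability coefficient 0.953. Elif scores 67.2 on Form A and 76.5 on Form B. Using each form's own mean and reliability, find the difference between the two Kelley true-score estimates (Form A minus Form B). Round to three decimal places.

-2.350

T̂_A = 0.732(67.2) + 0.268(96.5) = 75.05240
T̂_B = 0.953(76.5) + 0.047(95.7) = 77.40240
T̂_A − T̂_B = -2.35000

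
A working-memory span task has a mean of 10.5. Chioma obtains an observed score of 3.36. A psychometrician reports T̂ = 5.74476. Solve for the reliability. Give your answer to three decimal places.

0.666

T̂ = ρX + (1 − ρ)μ  ⇒  T̂ − μ = ρ(X − μ)
ρ = (T̂ − μ)/(X − μ) = (5.74476 − 10.5) / (3.36 − 10.5) = -4.75524 / -7.14 = 0.66600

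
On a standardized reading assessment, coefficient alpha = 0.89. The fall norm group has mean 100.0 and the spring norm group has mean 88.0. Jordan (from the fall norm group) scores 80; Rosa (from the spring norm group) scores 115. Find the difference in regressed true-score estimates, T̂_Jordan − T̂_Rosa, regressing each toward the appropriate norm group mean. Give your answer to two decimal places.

-29.83

T̂_Jordan = 0.89(80) + 0.11(100.0) = 82.2000
T̂_Rosa = 0.89(115) + 0.11(88.0) = 112.0300
Difference = 82.2000 − 112.0300 = -29.8300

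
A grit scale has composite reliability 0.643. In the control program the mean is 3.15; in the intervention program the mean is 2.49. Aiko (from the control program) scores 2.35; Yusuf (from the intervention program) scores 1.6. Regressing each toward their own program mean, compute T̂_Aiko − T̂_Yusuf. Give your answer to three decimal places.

0.718

T̂_Aiko = 0.643(2.35) + 0.357(3.15) = 2.63560
T̂_Yusuf = 0.643(1.6) + 0.357(2.49) = 1.91773
Difference = 2.63560 − 1.91773 = 0.71787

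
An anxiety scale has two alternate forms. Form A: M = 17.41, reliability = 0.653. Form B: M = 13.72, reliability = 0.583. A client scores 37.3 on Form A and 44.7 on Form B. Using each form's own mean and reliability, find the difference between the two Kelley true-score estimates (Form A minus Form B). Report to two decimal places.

-1.38

T̂_A = 0.653(37.3) + 0.347(17.41) = 30.3982
T̂_B = 0.583(44.7) + 0.417(13.72) = 31.7813
T̂_A − T̂_B = -1.3832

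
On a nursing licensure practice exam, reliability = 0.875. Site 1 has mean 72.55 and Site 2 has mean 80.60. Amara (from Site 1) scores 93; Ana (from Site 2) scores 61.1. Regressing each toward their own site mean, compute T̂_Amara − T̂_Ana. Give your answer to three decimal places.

T̂_Amara = 0.875(93) + 0.125(72.55) = 90.44375
T̂_Ana = 0.875(61.1) + 0.125(80.60) = 63.53750
Difference = 90.44375 − 63.53750 = 26.90625

26.906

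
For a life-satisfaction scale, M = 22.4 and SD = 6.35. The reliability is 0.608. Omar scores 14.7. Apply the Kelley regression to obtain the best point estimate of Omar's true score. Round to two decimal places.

T̂ = 0.608(14.7) + 0.392(22.4) = 8.9376 + 8.7808 = 17.718 → 17.72

17.72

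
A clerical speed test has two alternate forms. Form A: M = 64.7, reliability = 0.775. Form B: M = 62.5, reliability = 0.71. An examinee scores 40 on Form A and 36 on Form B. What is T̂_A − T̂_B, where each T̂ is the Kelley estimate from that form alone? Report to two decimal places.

1.87

T̂_A = 0.775(40) + 0.225(64.7) = 45.5575
T̂_B = 0.71(36) + 0.29(62.5) = 43.6850
T̂_A − T̂_B = 1.8725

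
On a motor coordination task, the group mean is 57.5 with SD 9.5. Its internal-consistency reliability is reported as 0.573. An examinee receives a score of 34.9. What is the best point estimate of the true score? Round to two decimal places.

44.55

Kelley's formula gives T̂ = 0.573·34.9 + 0.427·57.5 = 19.9977 + 24.5525 = 44.550.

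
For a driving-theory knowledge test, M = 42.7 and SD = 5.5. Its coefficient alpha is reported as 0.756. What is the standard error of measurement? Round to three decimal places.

SEM = SD · √(1 − ρ) = 5.5 × √0.244 = 5.5 × 0.4940 = 2.7168

2.717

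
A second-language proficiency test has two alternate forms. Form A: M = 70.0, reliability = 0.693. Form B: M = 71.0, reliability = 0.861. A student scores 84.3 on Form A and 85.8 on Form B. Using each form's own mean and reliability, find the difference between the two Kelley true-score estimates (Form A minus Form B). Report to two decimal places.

T̂_A = 0.693(84.3) + 0.307(70.0) = 79.9099
T̂_B = 0.861(85.8) + 0.139(71.0) = 83.7428
T̂_A − T̂_B = -3.8329

-3.83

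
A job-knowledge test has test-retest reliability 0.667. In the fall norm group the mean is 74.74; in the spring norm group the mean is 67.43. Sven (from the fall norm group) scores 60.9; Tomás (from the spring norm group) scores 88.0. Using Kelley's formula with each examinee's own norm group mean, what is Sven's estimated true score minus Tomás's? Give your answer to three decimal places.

-15.641

T̂_Sven = 0.667(60.9) + 0.333(74.74) = 65.50872
T̂_Tomás = 0.667(88.0) + 0.333(67.43) = 81.15019
Difference = 65.50872 − 81.15019 = -15.64147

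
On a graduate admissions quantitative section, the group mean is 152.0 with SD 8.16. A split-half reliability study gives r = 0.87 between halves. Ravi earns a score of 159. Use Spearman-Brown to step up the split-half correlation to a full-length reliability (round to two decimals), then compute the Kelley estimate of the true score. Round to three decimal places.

158.510

Spearman-Brown: ρ = 2r/(1 + r) = 2(0.87)/(1 + 0.87) = 1.740/1.87 = 0.9305 → 0.93
T̂ = 0.93(159) + 0.07(152.0) = 147.87 + 10.640 = 158.5100 → 158.510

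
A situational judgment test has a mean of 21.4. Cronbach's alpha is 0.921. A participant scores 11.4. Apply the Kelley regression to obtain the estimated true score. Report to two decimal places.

12.19

Kelley's formula gives T̂ = 0.921·11.4 + 0.079·21.4 = 10.4994 + 1.6906 = 12.190.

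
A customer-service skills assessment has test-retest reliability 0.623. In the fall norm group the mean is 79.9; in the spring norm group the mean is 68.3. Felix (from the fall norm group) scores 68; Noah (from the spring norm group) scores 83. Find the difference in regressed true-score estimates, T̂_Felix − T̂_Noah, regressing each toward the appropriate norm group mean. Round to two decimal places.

T̂_Felix = 0.623(68) + 0.377(79.9) = 72.4863
T̂_Noah = 0.623(83) + 0.377(68.3) = 77.4581
Difference = 72.4863 − 77.4581 = -4.9718

-4.97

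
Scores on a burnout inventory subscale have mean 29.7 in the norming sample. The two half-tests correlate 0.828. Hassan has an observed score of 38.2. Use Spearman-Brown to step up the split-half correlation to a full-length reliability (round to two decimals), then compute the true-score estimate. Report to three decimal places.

37.435

Spearman-Brown: ρ = 2r/(1 + r) = 2(0.828)/(1 + 0.828) = 1.6560/1.828 = 0.9059 → 0.91
Kelley's formula gives T̂ = 0.91·38.2 + 0.09·29.7 = 34.762 + 2.673 = 37.4350.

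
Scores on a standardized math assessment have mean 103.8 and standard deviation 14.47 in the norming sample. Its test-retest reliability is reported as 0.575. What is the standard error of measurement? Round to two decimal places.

SEM = SD · √(1 − ρ) = 14.47 × √0.425 = 14.47 × 0.6519 = 9.433

9.43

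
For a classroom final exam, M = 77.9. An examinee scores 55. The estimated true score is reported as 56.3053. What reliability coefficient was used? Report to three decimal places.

0.943

T̂ = ρX + (1 − ρ)μ  ⇒  T̂ − μ = ρ(X − μ)
ρ = (T̂ − μ)/(X − μ) = (56.3053 − 77.9) / (55 − 77.9) = -21.5947 / -22.9 = 0.94300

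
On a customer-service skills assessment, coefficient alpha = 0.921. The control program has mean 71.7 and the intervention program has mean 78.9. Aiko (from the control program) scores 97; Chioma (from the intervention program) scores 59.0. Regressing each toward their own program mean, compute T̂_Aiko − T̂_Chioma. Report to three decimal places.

T̂_Aiko = 0.921(97) + 0.079(71.7) = 95.00130
T̂_Chioma = 0.921(59.0) + 0.079(78.9) = 60.57210
Difference = 95.00130 − 60.57210 = 34.42920

34.429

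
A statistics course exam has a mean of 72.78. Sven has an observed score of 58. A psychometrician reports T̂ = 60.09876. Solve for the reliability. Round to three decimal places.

T̂ = ρX + (1 − ρ)μ  ⇒  T̂ − μ = ρ(X − μ)
ρ = (T̂ − μ)/(X − μ) = (60.09876 − 72.78) / (58 − 72.78) = -12.68124 / -14.78 = 0.85800

0.858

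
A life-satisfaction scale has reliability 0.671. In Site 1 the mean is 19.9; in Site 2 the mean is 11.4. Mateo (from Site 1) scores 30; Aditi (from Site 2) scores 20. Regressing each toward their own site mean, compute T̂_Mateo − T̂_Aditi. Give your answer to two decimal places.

9.51

T̂_Mateo = 0.671(30) + 0.329(19.9) = 26.6771
T̂_Aditi = 0.671(20) + 0.329(11.4) = 17.1706
Difference = 26.6771 − 17.1706 = 9.5065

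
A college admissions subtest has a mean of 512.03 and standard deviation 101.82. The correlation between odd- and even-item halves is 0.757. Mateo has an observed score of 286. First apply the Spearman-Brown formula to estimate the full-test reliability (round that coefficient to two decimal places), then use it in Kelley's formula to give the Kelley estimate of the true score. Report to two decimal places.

Spearman-Brown: ρ = 2r/(1 + r) = 2(0.757)/(1 + 0.757) = 1.5140/1.757 = 0.8617 → 0.86
Regress the observed score toward the mean by the unreliability: T̂ = 0.86·286 + 0.14·512.03 = 245.96 + 71.6842 = 317.644.

317.64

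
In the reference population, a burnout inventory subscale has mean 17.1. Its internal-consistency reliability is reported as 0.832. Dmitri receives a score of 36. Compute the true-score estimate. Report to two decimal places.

T̂ = 0.832(36) + 0.168(17.1) = 29.952 + 2.8728 = 32.825 → 32.82

32.82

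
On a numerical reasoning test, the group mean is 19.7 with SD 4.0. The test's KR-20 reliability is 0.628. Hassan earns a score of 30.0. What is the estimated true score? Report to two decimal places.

26.17

Weight the observed score by reliability and the mean by (1 − reliability): T̂ = 0.628·30.0 + 0.372·19.7 = 18.8400 + 7.3284 = 26.168.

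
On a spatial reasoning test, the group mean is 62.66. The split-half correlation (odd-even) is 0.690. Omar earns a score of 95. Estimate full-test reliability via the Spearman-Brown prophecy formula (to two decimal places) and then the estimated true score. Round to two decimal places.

89.18

Spearman-Brown: ρ = 2r/(1 + r) = 2(0.690)/(1 + 0.690) = 1.3800/1.690 = 0.8166 → 0.82
T̂ = 0.82(95) + 0.18(62.66) = 77.90 + 11.2788 = 89.179 → 89.18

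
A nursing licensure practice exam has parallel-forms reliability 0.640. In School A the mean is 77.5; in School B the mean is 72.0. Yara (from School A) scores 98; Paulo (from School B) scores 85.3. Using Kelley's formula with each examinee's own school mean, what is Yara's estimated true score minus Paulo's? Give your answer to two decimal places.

T̂_Yara = 0.640(98) + 0.360(77.5) = 90.6200
T̂_Paulo = 0.640(85.3) + 0.360(72.0) = 80.5120
Difference = 90.6200 − 80.5120 = 10.1080

10.11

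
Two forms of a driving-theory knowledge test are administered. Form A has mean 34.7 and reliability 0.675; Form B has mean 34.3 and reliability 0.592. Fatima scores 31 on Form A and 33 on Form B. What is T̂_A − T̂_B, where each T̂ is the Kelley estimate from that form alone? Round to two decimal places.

-1.33

T̂_A = 0.675(31) + 0.325(34.7) = 32.2025
T̂_B = 0.592(33) + 0.408(34.3) = 33.5304
T̂_A − T̂_B = -1.3279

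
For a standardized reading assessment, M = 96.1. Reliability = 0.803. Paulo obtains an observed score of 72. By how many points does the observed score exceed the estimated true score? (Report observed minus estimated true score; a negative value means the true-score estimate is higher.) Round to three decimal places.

-4.748

Regress the observed score toward the mean by the unreliability: T̂ = 0.803·72 + 0.197·96.1 = 57.816 + 18.9317 = 76.74770.
X − T̂ = 72 − 76.7477 = -4.7477 → -4.748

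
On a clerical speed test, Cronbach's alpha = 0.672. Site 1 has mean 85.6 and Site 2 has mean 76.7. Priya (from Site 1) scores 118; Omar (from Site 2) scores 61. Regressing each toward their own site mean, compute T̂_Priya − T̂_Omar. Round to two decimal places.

T̂_Priya = 0.672(118) + 0.328(85.6) = 107.3728
T̂_Omar = 0.672(61) + 0.328(76.7) = 66.1496
Difference = 107.3728 − 66.1496 = 41.2232

41.22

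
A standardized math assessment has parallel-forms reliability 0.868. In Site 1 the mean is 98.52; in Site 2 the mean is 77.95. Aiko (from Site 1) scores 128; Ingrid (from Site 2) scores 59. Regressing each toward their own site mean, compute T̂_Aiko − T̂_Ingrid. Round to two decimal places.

62.61

T̂_Aiko = 0.868(128) + 0.132(98.52) = 124.1086
T̂_Ingrid = 0.868(59) + 0.132(77.95) = 61.5014
Difference = 124.1086 − 61.5014 = 62.6072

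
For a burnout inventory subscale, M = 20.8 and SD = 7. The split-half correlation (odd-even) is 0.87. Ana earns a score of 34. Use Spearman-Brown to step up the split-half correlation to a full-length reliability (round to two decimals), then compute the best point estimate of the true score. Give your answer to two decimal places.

Spearman-Brown: ρ = 2r/(1 + r) = 2(0.87)/(1 + 0.87) = 1.740/1.87 = 0.9305 → 0.93
Regress the observed score toward the mean by the unreliability: T̂ = 0.93·34 + 0.07·20.8 = 31.62 + 1.456 = 33.076.

33.08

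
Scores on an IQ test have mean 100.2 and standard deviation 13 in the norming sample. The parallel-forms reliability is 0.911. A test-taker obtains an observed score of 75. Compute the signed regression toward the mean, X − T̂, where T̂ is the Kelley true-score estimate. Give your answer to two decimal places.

-2.24

T̂ = 0.911(75) + 0.089(100.2) = 68.325 + 8.9178 = 77.2428 → 77.243
X − T̂ = 75 − 77.243 = -2.243 → -2.24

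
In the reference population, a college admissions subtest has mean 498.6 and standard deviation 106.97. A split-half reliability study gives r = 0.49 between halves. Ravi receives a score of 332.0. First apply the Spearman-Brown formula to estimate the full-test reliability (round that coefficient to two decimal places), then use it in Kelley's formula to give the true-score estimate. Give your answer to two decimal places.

Spearman-Brown: ρ = 2r/(1 + r) = 2(0.49)/(1 + 0.49) = 0.980/1.49 = 0.6577 → 0.66
T̂ = ρX + (1 − ρ)μ
  = 0.66 × 332.0 + 0.34 × 498.6
  = 219.120 + 169.524
  = 388.644
  ≈ 388.64

388.64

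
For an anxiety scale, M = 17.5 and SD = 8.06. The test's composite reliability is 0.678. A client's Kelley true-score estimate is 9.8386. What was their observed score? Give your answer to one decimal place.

T̂ = ρX + (1 − ρ)μ  ⇒  X = (T̂ − (1 − ρ)μ) / ρ
X = (9.8386 − 0.322 × 17.5) / 0.678 = (9.8386 − 5.6350) / 0.678 = 4.2036 / 0.678 = 6.200

6.2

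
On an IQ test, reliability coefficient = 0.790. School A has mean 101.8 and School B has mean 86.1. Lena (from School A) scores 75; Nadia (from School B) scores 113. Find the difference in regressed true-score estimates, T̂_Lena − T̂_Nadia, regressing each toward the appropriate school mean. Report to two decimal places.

-26.72

T̂_Lena = 0.790(75) + 0.210(101.8) = 80.6280
T̂_Nadia = 0.790(113) + 0.210(86.1) = 107.3510
Difference = 80.6280 − 107.3510 = -26.7230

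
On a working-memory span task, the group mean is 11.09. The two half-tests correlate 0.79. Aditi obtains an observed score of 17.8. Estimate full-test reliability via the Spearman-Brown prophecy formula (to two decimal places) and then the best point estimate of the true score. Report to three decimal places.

16.995

Spearman-Brown: ρ = 2r/(1 + r) = 2(0.79)/(1 + 0.79) = 1.580/1.79 = 0.8827 → 0.88
Kelley's formula gives T̂ = 0.88·17.8 + 0.12·11.09 = 15.664 + 1.3308 = 16.9948.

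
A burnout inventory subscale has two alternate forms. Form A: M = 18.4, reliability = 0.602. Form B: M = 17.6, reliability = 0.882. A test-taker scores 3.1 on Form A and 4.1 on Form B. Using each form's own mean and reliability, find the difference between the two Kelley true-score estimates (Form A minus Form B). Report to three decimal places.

T̂_A = 0.602(3.1) + 0.398(18.4) = 9.18940
T̂_B = 0.882(4.1) + 0.118(17.6) = 5.69300
T̂_A − T̂_B = 3.49640

3.496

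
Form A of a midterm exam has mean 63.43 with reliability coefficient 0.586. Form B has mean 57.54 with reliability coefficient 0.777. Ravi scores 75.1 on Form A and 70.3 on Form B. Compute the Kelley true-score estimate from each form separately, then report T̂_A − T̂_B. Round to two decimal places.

T̂_A = 0.586(75.1) + 0.414(63.43) = 70.2686
T̂_B = 0.777(70.3) + 0.223(57.54) = 67.4545
T̂_A − T̂_B = 2.8141

2.81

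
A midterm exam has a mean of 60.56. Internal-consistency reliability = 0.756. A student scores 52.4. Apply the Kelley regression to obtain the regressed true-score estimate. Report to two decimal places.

54.39

T̂ = ρX + (1 − ρ)μ
  = 0.756 × 52.4 + 0.244 × 60.56
  = 39.6144 + 14.77664
  = 54.391
  ≈ 54.39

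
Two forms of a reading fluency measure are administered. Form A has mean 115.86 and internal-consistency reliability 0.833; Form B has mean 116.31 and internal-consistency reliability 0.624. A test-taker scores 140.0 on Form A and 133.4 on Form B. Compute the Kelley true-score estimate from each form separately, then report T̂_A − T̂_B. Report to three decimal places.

T̂_A = 0.833(140.0) + 0.167(115.86) = 135.96862
T̂_B = 0.624(133.4) + 0.376(116.31) = 126.97416
T̂_A − T̂_B = 8.99446

8.994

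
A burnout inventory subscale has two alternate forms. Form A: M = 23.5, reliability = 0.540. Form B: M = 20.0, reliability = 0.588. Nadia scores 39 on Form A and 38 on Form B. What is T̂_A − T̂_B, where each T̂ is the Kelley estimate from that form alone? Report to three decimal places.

1.286

T̂_A = 0.540(39) + 0.460(23.5) = 31.87000
T̂_B = 0.588(38) + 0.412(20.0) = 30.58400
T̂_A − T̂_B = 1.28600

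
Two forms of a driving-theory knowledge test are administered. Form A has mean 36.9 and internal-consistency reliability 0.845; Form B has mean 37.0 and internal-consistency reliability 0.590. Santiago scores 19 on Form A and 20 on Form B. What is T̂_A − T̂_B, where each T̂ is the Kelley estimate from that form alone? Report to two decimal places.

-5.20

T̂_A = 0.845(19) + 0.155(36.9) = 21.7745
T̂_B = 0.590(20) + 0.410(37.0) = 26.9700
T̂_A − T̂_B = -5.1955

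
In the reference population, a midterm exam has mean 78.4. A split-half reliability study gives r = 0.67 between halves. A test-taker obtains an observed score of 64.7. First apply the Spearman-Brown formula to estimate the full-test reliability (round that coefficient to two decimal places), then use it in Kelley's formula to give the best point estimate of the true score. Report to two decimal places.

Spearman-Brown: ρ = 2r/(1 + r) = 2(0.67)/(1 + 0.67) = 1.340/1.67 = 0.8024 → 0.80
T̂ = ρX + (1 − ρ)μ
  = 0.80 × 64.7 + 0.20 × 78.4
  = 51.760 + 15.680
  = 67.440
  ≈ 67.44

67.44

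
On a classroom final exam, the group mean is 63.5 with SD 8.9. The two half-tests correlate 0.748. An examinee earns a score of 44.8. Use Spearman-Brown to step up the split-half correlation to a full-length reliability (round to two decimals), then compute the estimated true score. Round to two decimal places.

47.42

Spearman-Brown: ρ = 2r/(1 + r) = 2(0.748)/(1 + 0.748) = 1.4960/1.748 = 0.8558 → 0.86
Kelley's formula gives T̂ = 0.86·44.8 + 0.14·63.5 = 38.528 + 8.890 = 47.418.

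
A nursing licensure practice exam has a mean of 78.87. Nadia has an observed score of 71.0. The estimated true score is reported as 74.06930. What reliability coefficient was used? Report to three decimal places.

T̂ = ρX + (1 − ρ)μ  ⇒  T̂ − μ = ρ(X − μ)
ρ = (T̂ − μ)/(X − μ) = (74.06930 − 78.87) / (71.0 − 78.87) = -4.80070 / -7.87 = 0.61000

0.610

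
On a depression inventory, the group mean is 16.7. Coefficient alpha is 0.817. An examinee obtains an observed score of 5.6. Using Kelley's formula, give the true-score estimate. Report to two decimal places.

T̂ = ρX + (1 − ρ)μ
  = 0.817 × 5.6 + 0.183 × 16.7
  = 4.5752 + 3.0561
  = 7.631
  ≈ 7.63

7.63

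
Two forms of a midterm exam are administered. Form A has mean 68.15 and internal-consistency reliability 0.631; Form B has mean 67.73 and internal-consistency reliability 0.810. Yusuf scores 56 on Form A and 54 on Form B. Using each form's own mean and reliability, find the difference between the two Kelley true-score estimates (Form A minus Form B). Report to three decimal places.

3.875

T̂_A = 0.631(56) + 0.369(68.15) = 60.48335
T̂_B = 0.810(54) + 0.190(67.73) = 56.60870
T̂_A − T̂_B = 3.87465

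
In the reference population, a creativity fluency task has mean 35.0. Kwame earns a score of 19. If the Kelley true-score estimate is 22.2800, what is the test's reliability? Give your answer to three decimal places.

0.795

T̂ = ρX + (1 − ρ)μ  ⇒  T̂ − μ = ρ(X − μ)
ρ = (T̂ − μ)/(X − μ) = (22.2800 − 35.0) / (19 − 35.0) = -12.7200 / -16.0 = 0.79500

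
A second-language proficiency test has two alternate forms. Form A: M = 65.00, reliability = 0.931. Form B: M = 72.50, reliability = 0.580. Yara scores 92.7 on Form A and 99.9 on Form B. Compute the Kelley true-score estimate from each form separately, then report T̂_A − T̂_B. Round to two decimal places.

2.40

T̂_A = 0.931(92.7) + 0.069(65.00) = 90.7887
T̂_B = 0.580(99.9) + 0.420(72.50) = 88.3920
T̂_A − T̂_B = 2.3967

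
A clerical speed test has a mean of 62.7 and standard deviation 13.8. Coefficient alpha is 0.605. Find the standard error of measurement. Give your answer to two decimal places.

8.67

SEM = SD · √(1 − ρ) = 13.8 × √0.395 = 13.8 × 0.6285 = 8.673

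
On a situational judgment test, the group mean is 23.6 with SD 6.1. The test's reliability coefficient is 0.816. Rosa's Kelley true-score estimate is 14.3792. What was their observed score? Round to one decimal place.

T̂ = ρX + (1 − ρ)μ  ⇒  X = (T̂ − (1 − ρ)μ) / ρ
X = (14.3792 − 0.184 × 23.6) / 0.816 = (14.3792 − 4.3424) / 0.816 = 10.0368 / 0.816 = 12.300

12.3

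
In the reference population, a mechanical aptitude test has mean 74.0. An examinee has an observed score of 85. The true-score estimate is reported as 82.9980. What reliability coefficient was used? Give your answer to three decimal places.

T̂ = ρX + (1 − ρ)μ  ⇒  T̂ − μ = ρ(X − μ)
ρ = (T̂ − μ)/(X − μ) = (82.9980 − 74.0) / (85 − 74.0) = 8.9980 / 11.0 = 0.81800

0.818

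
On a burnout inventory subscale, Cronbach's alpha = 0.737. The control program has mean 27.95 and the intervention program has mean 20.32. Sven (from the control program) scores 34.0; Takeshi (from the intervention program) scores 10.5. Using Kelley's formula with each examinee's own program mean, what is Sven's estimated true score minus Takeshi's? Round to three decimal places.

19.326

T̂_Sven = 0.737(34.0) + 0.263(27.95) = 32.40885
T̂_Takeshi = 0.737(10.5) + 0.263(20.32) = 13.08266
Difference = 32.40885 − 13.08266 = 19.32619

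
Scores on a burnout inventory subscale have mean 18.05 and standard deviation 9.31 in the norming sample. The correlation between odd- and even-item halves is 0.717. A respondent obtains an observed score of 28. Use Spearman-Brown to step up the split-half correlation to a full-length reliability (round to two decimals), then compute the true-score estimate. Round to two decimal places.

26.41

Spearman-Brown: ρ = 2r/(1 + r) = 2(0.717)/(1 + 0.717) = 1.4340/1.717 = 0.8352 → 0.84
T̂ = ρX + (1 − ρ)μ
  = 0.84 × 28 + 0.16 × 18.05
  = 23.52 + 2.8880
  = 26.408
  ≈ 26.41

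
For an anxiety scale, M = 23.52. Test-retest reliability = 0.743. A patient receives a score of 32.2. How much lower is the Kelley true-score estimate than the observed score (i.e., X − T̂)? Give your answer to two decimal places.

T̂ = ρX + (1 − ρ)μ
  = 0.743 × 32.2 + 0.257 × 23.52
  = 23.9246 + 6.04464
  = 29.9692
  ≈ 29.969
X − T̂ = 32.2 − 29.969 = 2.231 → 2.23

2.23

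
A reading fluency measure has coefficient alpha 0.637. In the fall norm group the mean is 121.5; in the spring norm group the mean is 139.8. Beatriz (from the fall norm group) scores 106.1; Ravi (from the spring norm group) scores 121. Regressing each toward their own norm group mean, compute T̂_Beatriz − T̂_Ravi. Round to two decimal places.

-16.13

T̂_Beatriz = 0.637(106.1) + 0.363(121.5) = 111.6902
T̂_Ravi = 0.637(121) + 0.363(139.8) = 127.8244
Difference = 111.6902 − 127.8244 = -16.1342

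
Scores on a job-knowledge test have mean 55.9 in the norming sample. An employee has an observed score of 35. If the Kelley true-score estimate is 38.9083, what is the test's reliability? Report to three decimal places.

T̂ = ρX + (1 − ρ)μ  ⇒  T̂ − μ = ρ(X − μ)
ρ = (T̂ − μ)/(X − μ) = (38.9083 − 55.9) / (35 − 55.9) = -16.9917 / -20.9 = 0.81300

0.813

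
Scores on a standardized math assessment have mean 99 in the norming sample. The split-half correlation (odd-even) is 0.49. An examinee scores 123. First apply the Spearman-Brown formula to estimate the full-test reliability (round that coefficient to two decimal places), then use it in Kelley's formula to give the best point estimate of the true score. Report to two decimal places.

Spearman-Brown: ρ = 2r/(1 + r) = 2(0.49)/(1 + 0.49) = 0.980/1.49 = 0.6577 → 0.66
T̂ = 0.66(123) + 0.34(99) = 81.18 + 33.66 = 114.840 → 114.84

114.84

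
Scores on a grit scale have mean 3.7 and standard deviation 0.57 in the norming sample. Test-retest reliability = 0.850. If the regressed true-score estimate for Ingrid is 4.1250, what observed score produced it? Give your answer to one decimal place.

4.2

T̂ = ρX + (1 − ρ)μ  ⇒  X = (T̂ − (1 − ρ)μ) / ρ
X = (4.1250 − 0.150 × 3.7) / 0.850 = (4.1250 − 0.5550) / 0.850 = 3.5700 / 0.850 = 4.200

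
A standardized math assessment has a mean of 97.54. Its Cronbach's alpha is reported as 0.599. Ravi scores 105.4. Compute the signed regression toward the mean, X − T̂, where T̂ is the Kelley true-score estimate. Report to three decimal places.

3.152

T̂ = ρX + (1 − ρ)μ
  = 0.599 × 105.4 + 0.401 × 97.54
  = 63.1346 + 39.11354
  = 102.24814
  ≈ 102.2481
X − T̂ = 105.4 − 102.2481 = 3.1519 → 3.152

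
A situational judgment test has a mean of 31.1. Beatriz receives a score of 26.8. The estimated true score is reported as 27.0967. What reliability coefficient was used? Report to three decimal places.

0.931

T̂ = ρX + (1 − ρ)μ  ⇒  T̂ − μ = ρ(X − μ)
ρ = (T̂ − μ)/(X − μ) = (27.0967 − 31.1) / (26.8 − 31.1) = -4.0033 / -4.3 = 0.93100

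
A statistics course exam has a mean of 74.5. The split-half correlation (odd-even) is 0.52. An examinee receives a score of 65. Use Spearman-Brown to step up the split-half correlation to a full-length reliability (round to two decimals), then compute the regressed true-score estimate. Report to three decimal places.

68.040

Spearman-Brown: ρ = 2r/(1 + r) = 2(0.52)/(1 + 0.52) = 1.040/1.52 = 0.6842 → 0.68
Weight the observed score by reliability and the mean by (1 − reliability): T̂ = 0.68·65 + 0.32·74.5 = 44.20 + 23.840 = 68.0400.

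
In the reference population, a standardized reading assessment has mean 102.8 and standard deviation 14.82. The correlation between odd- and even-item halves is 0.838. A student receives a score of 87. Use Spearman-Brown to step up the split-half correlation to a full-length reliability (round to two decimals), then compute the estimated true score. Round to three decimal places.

Spearman-Brown: ρ = 2r/(1 + r) = 2(0.838)/(1 + 0.838) = 1.6760/1.838 = 0.9119 → 0.91
Regress the observed score toward the mean by the unreliability: T̂ = 0.91·87 + 0.09·102.8 = 79.17 + 9.252 = 88.4220.

88.422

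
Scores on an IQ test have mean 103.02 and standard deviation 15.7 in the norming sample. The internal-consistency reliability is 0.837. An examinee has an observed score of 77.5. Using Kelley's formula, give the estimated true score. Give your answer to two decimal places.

81.66

T̂ = ρX + (1 − ρ)μ
  = 0.837 × 77.5 + 0.163 × 103.02
  = 64.8675 + 16.79226
  = 81.660
  ≈ 81.66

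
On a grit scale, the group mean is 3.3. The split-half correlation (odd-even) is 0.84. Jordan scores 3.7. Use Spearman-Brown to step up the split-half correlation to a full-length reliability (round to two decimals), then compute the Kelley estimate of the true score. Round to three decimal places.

Spearman-Brown: ρ = 2r/(1 + r) = 2(0.84)/(1 + 0.84) = 1.680/1.84 = 0.9130 → 0.91
Weight the observed score by reliability and the mean by (1 − reliability): T̂ = 0.91·3.7 + 0.09·3.3 = 3.367 + 0.297 = 3.6640.

3.664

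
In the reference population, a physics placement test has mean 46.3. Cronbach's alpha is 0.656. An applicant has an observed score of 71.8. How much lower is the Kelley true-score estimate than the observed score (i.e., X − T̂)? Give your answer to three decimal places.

Weight the observed score by reliability and the mean by (1 − reliability): T̂ = 0.656·71.8 + 0.344·46.3 = 47.1008 + 15.9272 = 63.02800.
X − T̂ = 71.8 − 63.0280 = 8.7720 → 8.772

8.772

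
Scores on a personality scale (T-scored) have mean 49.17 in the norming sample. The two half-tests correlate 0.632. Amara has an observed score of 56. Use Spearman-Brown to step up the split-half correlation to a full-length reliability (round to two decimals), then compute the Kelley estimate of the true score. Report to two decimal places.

Spearman-Brown: ρ = 2r/(1 + r) = 2(0.632)/(1 + 0.632) = 1.2640/1.632 = 0.7745 → 0.77
T̂ = 0.77(56) + 0.23(49.17) = 43.12 + 11.3091 = 54.429 → 54.43

54.43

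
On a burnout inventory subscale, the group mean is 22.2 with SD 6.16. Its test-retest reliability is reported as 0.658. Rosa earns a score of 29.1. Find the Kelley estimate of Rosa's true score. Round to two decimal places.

26.74

T̂ = ρX + (1 − ρ)μ
  = 0.658 × 29.1 + 0.342 × 22.2
  = 19.1478 + 7.5924
  = 26.740
  ≈ 26.74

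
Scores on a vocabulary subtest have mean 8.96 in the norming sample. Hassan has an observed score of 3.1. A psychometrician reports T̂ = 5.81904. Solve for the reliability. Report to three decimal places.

0.536

T̂ = ρX + (1 − ρ)μ  ⇒  T̂ − μ = ρ(X − μ)
ρ = (T̂ − μ)/(X − μ) = (5.81904 − 8.96) / (3.1 − 8.96) = -3.14096 / -5.86 = 0.53600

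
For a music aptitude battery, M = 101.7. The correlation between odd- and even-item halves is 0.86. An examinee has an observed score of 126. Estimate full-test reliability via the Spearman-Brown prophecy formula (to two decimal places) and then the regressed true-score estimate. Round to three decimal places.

Spearman-Brown: ρ = 2r/(1 + r) = 2(0.86)/(1 + 0.86) = 1.720/1.86 = 0.9247 → 0.92
T̂ = 0.92(126) + 0.08(101.7) = 115.92 + 8.136 = 124.0560 → 124.056

124.056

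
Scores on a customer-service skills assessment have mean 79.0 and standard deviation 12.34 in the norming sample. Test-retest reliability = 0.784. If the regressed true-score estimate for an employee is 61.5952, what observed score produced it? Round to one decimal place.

T̂ = ρX + (1 − ρ)μ  ⇒  X = (T̂ − (1 − ρ)μ) / ρ
X = (61.5952 − 0.216 × 79.0) / 0.784 = (61.5952 − 17.0640) / 0.784 = 44.5312 / 0.784 = 56.800

56.8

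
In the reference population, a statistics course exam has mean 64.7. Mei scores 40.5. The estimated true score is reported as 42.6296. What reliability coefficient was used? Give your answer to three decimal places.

T̂ = ρX + (1 − ρ)μ  ⇒  T̂ − μ = ρ(X − μ)
ρ = (T̂ − μ)/(X − μ) = (42.6296 − 64.7) / (40.5 − 64.7) = -22.0704 / -24.2 = 0.91200

0.912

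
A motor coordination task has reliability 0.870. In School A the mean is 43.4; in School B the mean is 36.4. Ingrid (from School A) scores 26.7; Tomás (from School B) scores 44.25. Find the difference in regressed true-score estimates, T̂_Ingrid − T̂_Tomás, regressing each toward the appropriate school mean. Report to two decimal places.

T̂_Ingrid = 0.870(26.7) + 0.130(43.4) = 28.8710
T̂_Tomás = 0.870(44.25) + 0.130(36.4) = 43.2295
Difference = 28.8710 − 43.2295 = -14.3585

-14.36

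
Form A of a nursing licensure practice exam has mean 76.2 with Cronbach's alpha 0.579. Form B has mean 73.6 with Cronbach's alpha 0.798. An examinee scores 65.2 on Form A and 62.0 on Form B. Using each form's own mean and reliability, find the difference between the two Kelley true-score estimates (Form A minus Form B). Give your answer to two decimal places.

T̂_A = 0.579(65.2) + 0.421(76.2) = 69.8310
T̂_B = 0.798(62.0) + 0.202(73.6) = 64.3432
T̂_A − T̂_B = 5.4878

5.49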